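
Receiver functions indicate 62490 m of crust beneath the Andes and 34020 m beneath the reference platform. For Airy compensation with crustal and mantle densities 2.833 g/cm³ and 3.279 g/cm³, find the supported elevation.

3870 m

Excess crust Δ = 62490 m − 34020 m = 28470 m, split between elevation h and root r with h + r = Δ.
Airy balance ρ_c h = (ρ_m − ρ_c) r gives r = h ρ_c/(ρ_m − ρ_c), so h (1 + ρ_c/(ρ_m − ρ_c)) = Δ, i.e. h = Δ (ρ_m − ρ_c)/ρ_m.
h = 28470 m × 0.446/3.279 = 3870 m.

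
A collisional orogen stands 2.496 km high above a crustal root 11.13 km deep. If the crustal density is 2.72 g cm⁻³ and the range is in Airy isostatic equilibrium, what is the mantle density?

3.33 g cm⁻³

Airy balance: ρ_c h = (ρ_m − ρ_c) r → ρ_m = ρ_c (1 + h/r).
ρ_m = 2.72 × (1 + 2.496 km/11.13 km) = 3.33 g cm⁻³.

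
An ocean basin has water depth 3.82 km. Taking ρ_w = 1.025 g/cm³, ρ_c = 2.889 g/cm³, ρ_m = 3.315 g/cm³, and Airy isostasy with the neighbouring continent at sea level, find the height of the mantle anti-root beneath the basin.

16.7 km

By Archimedes' principle applied to the lithosphere: replacing crust with seawater at the top is compensated by replacing crust with mantle at the base: d (ρ_c − ρ_w) = a (ρ_m − ρ_c).
a = d (ρ_c − ρ_w)/(ρ_m − ρ_c) = 3.82 km × 1.864/0.426 = 16.7 km.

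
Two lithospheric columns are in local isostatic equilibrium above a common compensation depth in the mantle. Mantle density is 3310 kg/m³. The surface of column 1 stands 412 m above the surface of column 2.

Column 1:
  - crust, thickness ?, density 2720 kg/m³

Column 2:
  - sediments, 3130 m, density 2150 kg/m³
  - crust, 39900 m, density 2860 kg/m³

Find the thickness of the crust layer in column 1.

Take the compensation level at the base of the deeper column (depth z_c below the surface of column 1) and equate Σ ρ_i t_i down to z_c; mantle fills any gap and the z_c terms cancel.
Column 1: x×2720 + (z_c − 0 − x)×3310
Column 2: 412×0 + 3130×2150 + 39900×2860 + (z_c − 412 − 43030)×3310
The z_c×3310 term appears on both sides and cancels. Collect the known terms of each column as K = Σ(ρt)_known − 3310 × (depth of known layers): K_1 = 0 − 3310×0 = 0; K_2 = 120843500 − 3310×(412 + 43030) = −22949520.
Balance: K_1 − x×(3310 − 2720) = K_2, so x = (K_1 − K_2)/(3310 − 2720) = 22949500/590 = 38900 m.

38900 m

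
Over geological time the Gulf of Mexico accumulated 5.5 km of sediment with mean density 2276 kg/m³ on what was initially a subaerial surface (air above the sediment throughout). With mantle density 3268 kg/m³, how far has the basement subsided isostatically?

Subaerial load: s = t ρ_sed / ρ_m = 5.5 km × 2276/3268 = 3.83 km.

3.83 km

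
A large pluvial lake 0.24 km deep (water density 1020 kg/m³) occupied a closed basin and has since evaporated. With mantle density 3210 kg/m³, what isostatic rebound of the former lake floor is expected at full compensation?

0.0763 km

u = d ρ_w/ρ_m = 0.24 km × 1020/3210 = 0.0763 km.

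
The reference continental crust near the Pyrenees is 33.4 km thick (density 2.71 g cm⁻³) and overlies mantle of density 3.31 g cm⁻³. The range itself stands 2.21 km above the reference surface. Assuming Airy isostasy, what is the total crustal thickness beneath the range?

45.6 km

Root depth r = h ρ_c / (ρ_m − ρ_c) = 2.21 km × 2.71 / 0.6 = 9.982 km.
Total thickness = T + h + r = 33.4 km + 2.21 km + 9.982 km = 45.6 km.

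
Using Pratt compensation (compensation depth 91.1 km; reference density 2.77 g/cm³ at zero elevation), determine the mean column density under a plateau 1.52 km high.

Pratt balance: ρ_ref D = ρ (D + h).
ρ = ρ_ref D/(D + h) = 2.77 × 91.1 km/(91.1 km + 1.52 km) = 2.72 g/cm³.

2.72 g/cm³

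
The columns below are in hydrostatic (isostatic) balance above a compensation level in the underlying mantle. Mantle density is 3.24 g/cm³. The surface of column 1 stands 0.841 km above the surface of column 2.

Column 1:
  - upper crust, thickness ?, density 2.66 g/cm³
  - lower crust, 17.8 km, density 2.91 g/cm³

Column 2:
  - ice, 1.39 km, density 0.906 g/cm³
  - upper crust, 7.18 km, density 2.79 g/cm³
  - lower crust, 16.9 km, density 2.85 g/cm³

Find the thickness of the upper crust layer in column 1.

17.1 km

Take the compensation level at the base of the deeper column (depth z_c below the surface of column 1) and equate Σ ρ_i t_i down to z_c; mantle fills any gap and the z_c terms cancel.
Column 1: x×2.66 + 17.8×2.91 + (z_c − 17.8 − x)×3.24
Column 2: 0.841×0 + 1.39×0.906 + 7.18×2.79 + 16.9×2.85 + (z_c − 0.841 − 25.47)×3.24
The z_c×3.24 term appears on both sides and cancels. Collect the known terms of each column as K = Σ(ρt)_known − 3.24 × (depth of known layers): K_1 = 51.798 − 3.24×17.8 = −5.874; K_2 = 69.45654 − 3.24×(0.841 + 25.47) = −15.7911.
Balance: K_1 − x×(3.24 − 2.66) = K_2, so x = (K_1 − K_2)/(3.24 − 2.66) = 9.9171/0.58 = 17.1 km.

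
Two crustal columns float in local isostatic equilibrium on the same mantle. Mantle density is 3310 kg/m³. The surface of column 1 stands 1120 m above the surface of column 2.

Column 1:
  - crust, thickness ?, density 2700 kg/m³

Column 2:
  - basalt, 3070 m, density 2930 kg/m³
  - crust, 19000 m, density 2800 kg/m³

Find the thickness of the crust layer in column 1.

Take the compensation level at the base of the deeper column (depth z_c below the surface of column 1) and equate Σ ρ_i t_i down to z_c; mantle fills any gap and the z_c terms cancel.
Column 1: x×2700 + (z_c − 0 − x)×3310
Column 2: 1120×0 + 3070×2930 + 19000×2800 + (z_c − 1120 − 22070)×3310
The z_c×3310 term appears on both sides and cancels. Collect the known terms of each column as K = Σ(ρt)_known − 3310 × (depth of known layers): K_1 = 0 − 3310×0 = 0; K_2 = 62195100 − 3310×(1120 + 22070) = −14563800.
Balance: K_1 − x×(3310 − 2700) = K_2, so x = (K_1 − K_2)/(3310 − 2700) = 14563800/610 = 23900 m.

23900 m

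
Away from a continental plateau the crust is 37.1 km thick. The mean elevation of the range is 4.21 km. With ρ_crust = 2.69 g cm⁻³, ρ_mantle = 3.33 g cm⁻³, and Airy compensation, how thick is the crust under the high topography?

Root depth r = h ρ_c / (ρ_m − ρ_c) = 4.21 km × 2.69 / 0.64 = 17.7 km.
Total thickness = T + h + r = 37.1 km + 4.21 km + 17.7 km = 59 km.

59 km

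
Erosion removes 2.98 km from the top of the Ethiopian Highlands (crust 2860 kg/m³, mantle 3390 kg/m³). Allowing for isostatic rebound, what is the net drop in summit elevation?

Rebound u = e ρ_c/ρ_m = 2.98 km × 2860/3390 = 2.514 km.
Net surface drop = e − u = 2.98 km − 2.514 km = e (ρ_m − ρ_c)/ρ_m = 0.466 km.

0.466 km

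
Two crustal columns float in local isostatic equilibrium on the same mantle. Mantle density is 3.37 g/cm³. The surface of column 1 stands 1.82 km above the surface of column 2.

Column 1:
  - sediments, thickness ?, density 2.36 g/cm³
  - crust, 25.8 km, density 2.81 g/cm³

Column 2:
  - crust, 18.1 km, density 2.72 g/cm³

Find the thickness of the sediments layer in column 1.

Take the compensation level at the base of the deeper column (depth z_c below the surface of column 1) and equate Σ ρ_i t_i down to z_c; mantle fills any gap and the z_c terms cancel.
Column 1: x×2.36 + 25.8×2.81 + (z_c − 25.8 − x)×3.37
Column 2: 1.82×0 + 18.1×2.72 + (z_c − 1.82 − 18.1)×3.37
The z_c×3.37 term appears on both sides and cancels. Collect the known terms of each column as K = Σ(ρt)_known − 3.37 × (depth of known layers): K_1 = 72.498 − 3.37×25.8 = −14.448; K_2 = 49.232 − 3.37×(1.82 + 18.1) = −17.8984.
Balance: K_1 − x×(3.37 − 2.36) = K_2, so x = (K_1 − K_2)/(3.37 − 2.36) = 3.4504/1.01 = 3.42 km.

3.42 km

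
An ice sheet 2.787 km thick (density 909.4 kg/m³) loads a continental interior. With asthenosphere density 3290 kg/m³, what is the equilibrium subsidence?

0.77 km

By Archimedes' principle applied to the lithosphere: the ice load ρ_ice t is balanced by mantle displaced below, ρ_m s.
s = t ρ_ice / ρ_m = 2.787 km × 909.4/3290 = 0.77 km.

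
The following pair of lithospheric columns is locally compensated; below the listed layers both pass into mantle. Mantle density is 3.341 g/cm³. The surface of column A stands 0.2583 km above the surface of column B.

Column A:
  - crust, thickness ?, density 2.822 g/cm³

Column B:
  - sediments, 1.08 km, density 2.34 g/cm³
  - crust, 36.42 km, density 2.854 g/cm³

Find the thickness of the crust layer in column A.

37.9 km

Take the compensation level at the base of the deeper column (depth z_c below the surface of column A) and equate Σ ρ_i t_i down to z_c; mantle fills any gap and the z_c terms cancel.
Column A: x×2.822 + (z_c − 0 − x)×3.341
Column B: 0.2583×0 + 1.08×2.34 + 36.42×2.854 + (z_c − 0.2583 − 37.5)×3.341
The z_c×3.341 term appears on both sides and cancels. Collect the known terms of each column as K = Σ(ρt)_known − 3.341 × (depth of known layers): K_A = 0 − 3.341×0 = 0; K_B = 106.46988 − 3.341×(0.2583 + 37.5) = −19.6806003.
Balance: K_A − x×(3.341 − 2.822) = K_B, so x = (K_A − K_B)/(3.341 − 2.822) = 19.6806/0.519 = 37.9 km.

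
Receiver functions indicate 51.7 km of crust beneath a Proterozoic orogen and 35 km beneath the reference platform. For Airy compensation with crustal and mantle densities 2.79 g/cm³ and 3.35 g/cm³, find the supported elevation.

Excess crust Δ = 51.7 km − 35 km = 16.7 km, split between elevation h and root r with h + r = Δ.
Airy balance ρ_c h = (ρ_m − ρ_c) r gives r = h ρ_c/(ρ_m − ρ_c), so h (1 + ρ_c/(ρ_m − ρ_c)) = Δ, i.e. h = Δ (ρ_m − ρ_c)/ρ_m.
h = 16.7 km × 0.56/3.35 = 2.79 km.

2.79 km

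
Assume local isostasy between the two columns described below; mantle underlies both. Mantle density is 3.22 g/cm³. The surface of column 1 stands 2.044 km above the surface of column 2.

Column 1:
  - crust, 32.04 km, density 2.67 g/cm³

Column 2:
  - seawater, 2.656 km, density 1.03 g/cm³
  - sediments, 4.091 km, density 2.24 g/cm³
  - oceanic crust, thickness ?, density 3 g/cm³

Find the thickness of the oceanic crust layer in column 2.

Take the compensation level at the base of the deeper column (depth z_c below the surface of column 1) and equate Σ ρ_i t_i down to z_c; mantle fills any gap and the z_c terms cancel.
Column 1: 32.04×2.67 + (z_c − 32.04)×3.22
Column 2: 2.044×0 + 2.656×1.03 + 4.091×2.24 + x×3 + (z_c − 2.044 − 6.747 − x)×3.22
The z_c×3.22 term appears on both sides and cancels. Collect the known terms of each column as K = Σ(ρt)_known − 3.22 × (depth of known layers): K_1 = 85.5468 − 3.22×32.04 = −17.622; K_2 = 11.89952 − 3.22×(2.044 + 6.747) = −16.4075.
Balance: K_1 = K_2 − x×(3.22 − 3), so x = (K_2 − K_1)/(3.22 − 3) = 1.2145/0.22 = 5.52 km.

5.52 km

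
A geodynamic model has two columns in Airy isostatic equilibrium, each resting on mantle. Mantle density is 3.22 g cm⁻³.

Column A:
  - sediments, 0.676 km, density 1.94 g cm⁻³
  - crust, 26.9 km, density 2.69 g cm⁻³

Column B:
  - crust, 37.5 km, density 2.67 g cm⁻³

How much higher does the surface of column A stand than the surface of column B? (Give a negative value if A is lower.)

−1.71 km

For any compensation level in the mantle, the mantle terms cancel and isostasy reduces to e = (Σt_A − Σt_B) − (Σ(ρt)_A − Σ(ρt)_B) / ρ_m.
Σt_A = 27.576 km; Σt_B = 37.5 km; Σ(ρt)_A = 73.67244; Σ(ρt)_B = 100.125 (in km·g cm⁻³).
e = (27.576 − 37.5) − (73.67244 − 100.125) / 3.22 = −1.71 km.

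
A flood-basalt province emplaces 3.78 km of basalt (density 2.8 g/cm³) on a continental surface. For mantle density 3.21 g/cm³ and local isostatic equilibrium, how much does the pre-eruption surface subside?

3.3 km

Subaerial loading: s = t ρ_load / ρ_m.
s = 3.78 km × 2.8/3.21 = 3.3 km.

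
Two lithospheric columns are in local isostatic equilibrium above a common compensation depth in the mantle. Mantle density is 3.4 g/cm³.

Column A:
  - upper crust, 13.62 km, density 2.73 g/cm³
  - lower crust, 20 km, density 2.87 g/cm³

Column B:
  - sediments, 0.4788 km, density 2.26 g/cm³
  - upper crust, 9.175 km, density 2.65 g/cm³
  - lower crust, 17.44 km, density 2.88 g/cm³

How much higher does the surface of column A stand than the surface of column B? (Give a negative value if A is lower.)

0.95 km

For any compensation level in the mantle, the mantle terms cancel and isostasy reduces to e = (Σt_A − Σt_B) − (Σ(ρt)_A − Σ(ρt)_B) / ρ_m.
Σt_A = 33.62 km; Σt_B = 27.0938 km; Σ(ρt)_A = 94.5826; Σ(ρt)_B = 75.623038 (in km·g/cm³).
e = (33.62 − 27.0938) − (94.5826 − 75.623038) / 3.4 = 0.95 km.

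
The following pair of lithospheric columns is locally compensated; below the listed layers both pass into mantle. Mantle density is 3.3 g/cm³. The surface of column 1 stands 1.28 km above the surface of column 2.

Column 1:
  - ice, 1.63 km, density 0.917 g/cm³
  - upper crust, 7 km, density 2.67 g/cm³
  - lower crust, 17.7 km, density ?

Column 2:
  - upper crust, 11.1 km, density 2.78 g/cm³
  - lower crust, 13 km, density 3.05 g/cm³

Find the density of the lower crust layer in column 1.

3.02 g/cm³

Take the compensation level at the base of the deeper column (depth z_c below the surface of column 1) and equate Σ ρ_i t_i down to z_c; mantle fills any gap and the z_c terms cancel.
Column 1: 1.63×0.917 + 7×2.67 + 17.7×ρ + (z_c − 26.33)×3.3
Column 2: 1.28×0 + 11.1×2.78 + 13×3.05 + (z_c − 1.28 − 24.1)×3.3
The z_c×3.3 term appears on both sides and cancels. Collect the known terms of each column as K = Σ(ρt)_known − 3.3 × (depth of known layers): K_1 = 20.18471 − 3.3×26.33 = −66.70429; K_2 = 70.508 − 3.3×(1.28 + 24.1) = −13.246.
Balance: K_1 + 17.7×ρ = K_2, so ρ = (K_2 − K_1)/17.7 = 53.4583/17.7 = 3.02 g/cm³.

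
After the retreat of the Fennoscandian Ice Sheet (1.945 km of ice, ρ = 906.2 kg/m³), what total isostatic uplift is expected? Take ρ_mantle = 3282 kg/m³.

Removing the load lets mantle flow back in; uplift u satisfies ρ_ice t = ρ_m u.
u = t ρ_ice/ρ_m = 1.945 km × 906.2/3282 = 0.537 km.

0.537 km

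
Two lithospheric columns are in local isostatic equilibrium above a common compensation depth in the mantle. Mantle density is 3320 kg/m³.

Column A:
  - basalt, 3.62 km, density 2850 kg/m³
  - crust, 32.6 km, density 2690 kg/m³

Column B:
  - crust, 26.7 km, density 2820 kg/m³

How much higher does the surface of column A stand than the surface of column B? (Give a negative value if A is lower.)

For any compensation level in the mantle, the mantle terms cancel and isostasy reduces to e = (Σt_A − Σt_B) − (Σ(ρt)_A − Σ(ρt)_B) / ρ_m.
Σt_A = 36.22 km; Σt_B = 26.7 km; Σ(ρt)_A = 98011; Σ(ρt)_B = 75294 (in km·kg/m³).
e = (36.22 − 26.7) − (98011 − 75294) / 3320 = 2.68 km.

2.68 km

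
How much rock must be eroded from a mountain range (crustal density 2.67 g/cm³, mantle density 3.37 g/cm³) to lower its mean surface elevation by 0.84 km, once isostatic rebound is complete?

4.04 km

Net drop Δ = e − u = e − e ρ_c/ρ_m = e (ρ_m − ρ_c)/ρ_m.
e = Δ ρ_m/(ρ_m − ρ_c) = 0.84 km × 3.37/0.7 = 4.04 km.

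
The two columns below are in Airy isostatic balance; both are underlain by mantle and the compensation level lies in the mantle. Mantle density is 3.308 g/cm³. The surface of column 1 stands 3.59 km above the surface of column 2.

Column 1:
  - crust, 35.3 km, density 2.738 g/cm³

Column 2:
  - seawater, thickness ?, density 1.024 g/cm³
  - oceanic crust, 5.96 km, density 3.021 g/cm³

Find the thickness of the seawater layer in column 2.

Take the compensation level at the base of the deeper column (depth z_c below the surface of column 1) and equate Σ ρ_i t_i down to z_c; mantle fills any gap and the z_c terms cancel.
Column 1: 35.3×2.738 + (z_c − 35.3)×3.308
Column 2: 3.59×0 + x×1.024 + 5.96×3.021 + (z_c − 3.59 − 5.96 − x)×3.308
The z_c×3.308 term appears on both sides and cancels. Collect the known terms of each column as K = Σ(ρt)_known − 3.308 × (depth of known layers): K_1 = 96.6514 − 3.308×35.3 = −20.121; K_2 = 18.00516 − 3.308×(3.59 + 5.96) = −13.58624.
Balance: K_1 = K_2 − x×(3.308 − 1.024), so x = (K_2 − K_1)/(3.308 − 1.024) = 6.53476/2.284 = 2.86 km.

2.86 km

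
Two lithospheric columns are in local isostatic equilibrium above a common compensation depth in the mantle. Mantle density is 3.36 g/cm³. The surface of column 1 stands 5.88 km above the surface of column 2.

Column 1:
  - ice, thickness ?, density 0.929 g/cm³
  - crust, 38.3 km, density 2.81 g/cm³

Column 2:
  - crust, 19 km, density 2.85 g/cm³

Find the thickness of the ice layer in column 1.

Take the compensation level at the base of the deeper column (depth z_c below the surface of column 1) and equate Σ ρ_i t_i down to z_c; mantle fills any gap and the z_c terms cancel.
Column 1: x×0.929 + 38.3×2.81 + (z_c − 38.3 − x)×3.36
Column 2: 5.88×0 + 19×2.85 + (z_c − 5.88 − 19)×3.36
The z_c×3.36 term appears on both sides and cancels. Collect the known terms of each column as K = Σ(ρt)_known − 3.36 × (depth of known layers): K_1 = 107.623 − 3.36×38.3 = −21.065; K_2 = 54.15 − 3.36×(5.88 + 19) = −29.4468.
Balance: K_1 − x×(3.36 − 0.929) = K_2, so x = (K_1 − K_2)/(3.36 − 0.929) = 8.3818/2.431 = 3.45 km.

3.45 km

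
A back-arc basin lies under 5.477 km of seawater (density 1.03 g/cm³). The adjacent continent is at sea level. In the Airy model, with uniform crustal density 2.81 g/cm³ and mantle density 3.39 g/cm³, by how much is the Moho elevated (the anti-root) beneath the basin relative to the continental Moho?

16.8 km

By Archimedes' principle applied to the lithosphere: replacing crust with seawater at the top is compensated by replacing crust with mantle at the base: d (ρ_c − ρ_w) = a (ρ_m − ρ_c).
a = d (ρ_c − ρ_w)/(ρ_m − ρ_c) = 5.477 km × 1.78/0.58 = 16.8 km.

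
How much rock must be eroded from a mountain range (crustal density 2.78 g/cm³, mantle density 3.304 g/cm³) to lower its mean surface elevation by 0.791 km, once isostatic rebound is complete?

4.99 km

Net drop Δ = e − u = e − e ρ_c/ρ_m = e (ρ_m − ρ_c)/ρ_m.
e = Δ ρ_m/(ρ_m − ρ_c) = 0.791 km × 3.304/0.524 = 4.99 km.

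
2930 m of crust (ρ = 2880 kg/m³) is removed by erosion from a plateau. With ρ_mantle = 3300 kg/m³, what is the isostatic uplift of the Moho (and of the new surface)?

Unloading: uplift u = e ρ_c/ρ_m = 2930 m × 2880/3300 = 2560 m.

2560 m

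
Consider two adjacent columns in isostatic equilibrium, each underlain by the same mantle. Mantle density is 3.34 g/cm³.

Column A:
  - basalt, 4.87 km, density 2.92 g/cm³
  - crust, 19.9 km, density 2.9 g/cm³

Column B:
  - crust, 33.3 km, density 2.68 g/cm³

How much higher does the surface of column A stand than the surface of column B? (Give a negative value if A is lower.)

−3.35 km

For any compensation level in the mantle, the mantle terms cancel and isostasy reduces to e = (Σt_A − Σt_B) − (Σ(ρt)_A − Σ(ρt)_B) / ρ_m.
Σt_A = 24.77 km; Σt_B = 33.3 km; Σ(ρt)_A = 71.9304; Σ(ρt)_B = 89.244 (in km·g/cm³).
e = (24.77 − 33.3) − (71.9304 − 89.244) / 3.34 = −3.35 km.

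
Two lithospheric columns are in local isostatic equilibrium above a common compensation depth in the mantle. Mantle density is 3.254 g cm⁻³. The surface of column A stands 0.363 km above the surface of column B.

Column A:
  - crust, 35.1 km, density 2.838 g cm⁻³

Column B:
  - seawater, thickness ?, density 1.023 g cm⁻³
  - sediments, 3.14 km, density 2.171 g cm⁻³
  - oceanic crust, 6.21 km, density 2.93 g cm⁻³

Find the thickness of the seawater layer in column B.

Take the compensation level at the base of the deeper column (depth z_c below the surface of column A) and equate Σ ρ_i t_i down to z_c; mantle fills any gap and the z_c terms cancel.
Column A: 35.1×2.838 + (z_c − 35.1)×3.254
Column B: 0.363×0 + x×1.023 + 3.14×2.171 + 6.21×2.93 + (z_c − 0.363 − 9.35 − x)×3.254
The z_c×3.254 term appears on both sides and cancels. Collect the known terms of each column as K = Σ(ρt)_known − 3.254 × (depth of known layers): K_A = 99.6138 − 3.254×35.1 = −14.6016; K_B = 25.01224 − 3.254×(0.363 + 9.35) = −6.593862.
Balance: K_A = K_B − x×(3.254 − 1.023), so x = (K_B − K_A)/(3.254 − 1.023) = 8.00774/2.231 = 3.59 km.

3.59 km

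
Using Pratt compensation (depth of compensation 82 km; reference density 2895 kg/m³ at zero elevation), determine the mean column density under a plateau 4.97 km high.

Pratt balance: ρ_ref D = ρ (D + h).
ρ = ρ_ref D/(D + h) = 2895 × 82 km/(82 km + 4.97 km) = 2730 kg/m³.

2730 kg/m³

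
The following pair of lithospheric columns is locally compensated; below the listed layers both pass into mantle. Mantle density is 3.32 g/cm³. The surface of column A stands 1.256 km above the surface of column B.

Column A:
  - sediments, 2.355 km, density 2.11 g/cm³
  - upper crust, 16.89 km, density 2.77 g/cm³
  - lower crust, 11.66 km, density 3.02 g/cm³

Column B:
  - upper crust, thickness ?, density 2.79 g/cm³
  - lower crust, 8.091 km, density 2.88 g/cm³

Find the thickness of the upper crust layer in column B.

Take the compensation level at the base of the deeper column (depth z_c below the surface of column A) and equate Σ ρ_i t_i down to z_c; mantle fills any gap and the z_c terms cancel.
Column A: 2.355×2.11 + 16.89×2.77 + 11.66×3.02 + (z_c − 30.905)×3.32
Column B: 1.256×0 + x×2.79 + 8.091×2.88 + (z_c − 1.256 − 8.091 − x)×3.32
The z_c×3.32 term appears on both sides and cancels. Collect the known terms of each column as K = Σ(ρt)_known − 3.32 × (depth of known layers): K_A = 86.96755 − 3.32×30.905 = −15.63705; K_B = 23.30208 − 3.32×(1.256 + 8.091) = −7.72996.
Balance: K_A = K_B − x×(3.32 − 2.79), so x = (K_B − K_A)/(3.32 − 2.79) = 7.90709/0.53 = 14.9 km.

14.9 km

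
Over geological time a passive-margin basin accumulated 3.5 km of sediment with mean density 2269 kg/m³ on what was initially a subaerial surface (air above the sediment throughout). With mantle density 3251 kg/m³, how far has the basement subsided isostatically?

2.44 km

Subaerial load: s = t ρ_sed / ρ_m = 3.5 km × 2269/3251 = 2.44 km.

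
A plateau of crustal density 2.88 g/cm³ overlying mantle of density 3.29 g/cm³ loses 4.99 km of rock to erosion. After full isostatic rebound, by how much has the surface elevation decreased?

Rebound u = e ρ_c/ρ_m = 4.99 km × 2.88/3.29 = 4.368 km.
Net surface drop = e − u = 4.99 km − 4.368 km = e (ρ_m − ρ_c)/ρ_m = 0.622 km.

0.622 km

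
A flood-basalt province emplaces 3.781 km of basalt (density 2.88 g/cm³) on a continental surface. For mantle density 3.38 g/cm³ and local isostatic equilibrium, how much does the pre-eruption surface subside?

3.22 km

Subaerial loading: s = t ρ_load / ρ_m.
s = 3.781 km × 2.88/3.38 = 3.22 km.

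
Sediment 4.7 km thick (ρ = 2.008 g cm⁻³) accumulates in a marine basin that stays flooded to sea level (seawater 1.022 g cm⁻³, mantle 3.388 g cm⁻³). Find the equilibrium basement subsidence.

Submarine loading: the sediment displaces seawater, and the subsidence is in turn flooded, so s (ρ_m − ρ_w) = t (ρ_sed − ρ_w).
s = 4.7 km × (2.008 − 1.022) / (3.388 − 1.022) = 1.96 km.

1.96 km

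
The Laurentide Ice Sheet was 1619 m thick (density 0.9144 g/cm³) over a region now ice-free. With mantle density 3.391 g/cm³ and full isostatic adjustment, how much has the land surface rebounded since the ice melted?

Removing the load lets mantle flow back in; uplift u satisfies ρ_ice t = ρ_m u.
u = t ρ_ice/ρ_m = 1619 m × 0.9144/3.391 = 437 m.

437 m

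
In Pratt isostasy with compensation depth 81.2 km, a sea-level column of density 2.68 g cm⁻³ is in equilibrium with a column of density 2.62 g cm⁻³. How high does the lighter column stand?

ρ_ref D = ρ (D + h) → h = D (ρ_ref − ρ)/ρ.
h = 81.2 km × (2.68 − 2.62)/2.62 = 1.86 km.

1.86 km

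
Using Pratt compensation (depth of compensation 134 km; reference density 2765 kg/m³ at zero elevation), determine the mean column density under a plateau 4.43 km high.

Pratt balance: ρ_ref D = ρ (D + h).
ρ = ρ_ref D/(D + h) = 2765 × 134 km/(134 km + 4.43 km) = 2680 kg/m³.

2680 kg/m³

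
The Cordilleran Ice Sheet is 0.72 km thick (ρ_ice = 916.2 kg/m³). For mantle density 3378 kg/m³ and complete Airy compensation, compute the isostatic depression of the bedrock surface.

0.195 km

In Airy isostatic equilibrium: the ice load ρ_ice t is balanced by mantle displaced below, ρ_m s.
s = t ρ_ice / ρ_m = 0.72 km × 916.2/3378 = 0.195 km.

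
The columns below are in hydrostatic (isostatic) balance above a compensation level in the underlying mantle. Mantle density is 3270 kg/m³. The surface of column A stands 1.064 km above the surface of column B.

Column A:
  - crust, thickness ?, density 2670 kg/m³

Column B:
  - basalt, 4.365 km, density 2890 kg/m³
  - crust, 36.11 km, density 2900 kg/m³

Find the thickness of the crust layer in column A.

Take the compensation level at the base of the deeper column (depth z_c below the surface of column A) and equate Σ ρ_i t_i down to z_c; mantle fills any gap and the z_c terms cancel.
Column A: x×2670 + (z_c − 0 − x)×3270
Column B: 1.064×0 + 4.365×2890 + 36.11×2900 + (z_c − 1.064 − 40.475)×3270
The z_c×3270 term appears on both sides and cancels. Collect the known terms of each column as K = Σ(ρt)_known − 3270 × (depth of known layers): K_A = 0 − 3270×0 = 0; K_B = 117333.85 − 3270×(1.064 + 40.475) = −18498.68.
Balance: K_A − x×(3270 − 2670) = K_B, so x = (K_A − K_B)/(3270 − 2670) = 18498.7/600 = 30.8 km.

30.8 km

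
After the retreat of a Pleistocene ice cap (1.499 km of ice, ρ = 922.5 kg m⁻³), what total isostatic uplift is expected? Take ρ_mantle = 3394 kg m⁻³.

Removing the load lets mantle flow back in; uplift u satisfies ρ_ice t = ρ_m u.
u = t ρ_ice/ρ_m = 1.499 km × 922.5/3394 = 0.407 km.

0.407 km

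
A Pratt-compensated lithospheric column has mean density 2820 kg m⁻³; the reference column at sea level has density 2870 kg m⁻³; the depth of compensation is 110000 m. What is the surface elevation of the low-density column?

ρ_ref D = ρ (D + h) → h = D (ρ_ref − ρ)/ρ.
h = 110000 m × (2870 − 2820)/2820 = 1950 m.

1950 m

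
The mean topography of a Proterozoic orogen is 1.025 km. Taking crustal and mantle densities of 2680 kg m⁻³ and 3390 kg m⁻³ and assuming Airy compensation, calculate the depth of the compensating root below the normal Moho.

3.87 km

In Airy isostatic equilibrium: the weight of the topography is balanced by the buoyancy of the root, ρ_c h = (ρ_m − ρ_c) r.
r = h · ρ_c / (ρ_m − ρ_c) = 1.025 km × 2680 / (3390 − 2680) = 3.87 km.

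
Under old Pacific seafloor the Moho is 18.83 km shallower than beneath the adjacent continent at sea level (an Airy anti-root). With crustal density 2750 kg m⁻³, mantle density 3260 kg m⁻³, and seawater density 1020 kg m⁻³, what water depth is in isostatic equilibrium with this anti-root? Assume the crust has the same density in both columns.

Replacing a thickness d of crust by seawater at the top must be balanced by replacing crust with mantle at the base: d (ρ_c − ρ_w) = a (ρ_m − ρ_c).
d = a (ρ_m − ρ_c)/(ρ_c − ρ_w) = 18.83 km × 510/1730 = 5.55 km.

5.55 km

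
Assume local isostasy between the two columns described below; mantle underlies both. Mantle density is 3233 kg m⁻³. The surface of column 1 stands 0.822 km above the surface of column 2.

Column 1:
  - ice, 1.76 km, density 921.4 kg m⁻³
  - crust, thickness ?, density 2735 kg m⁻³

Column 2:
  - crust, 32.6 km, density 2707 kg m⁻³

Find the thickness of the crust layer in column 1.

Take the compensation level at the base of the deeper column (depth z_c below the surface of column 1) and equate Σ ρ_i t_i down to z_c; mantle fills any gap and the z_c terms cancel.
Column 1: 1.76×921.4 + x×2735 + (z_c − 1.76 − x)×3233
Column 2: 0.822×0 + 32.6×2707 + (z_c − 0.822 − 32.6)×3233
The z_c×3233 term appears on both sides and cancels. Collect the known terms of each column as K = Σ(ρt)_known − 3233 × (depth of known layers): K_1 = 1621.664 − 3233×1.76 = −4068.416; K_2 = 88248.2 − 3233×(0.822 + 32.6) = −19805.126.
Balance: K_1 − x×(3233 − 2735) = K_2, so x = (K_1 − K_2)/(3233 − 2735) = 15736.7/498 = 31.6 km.

31.6 km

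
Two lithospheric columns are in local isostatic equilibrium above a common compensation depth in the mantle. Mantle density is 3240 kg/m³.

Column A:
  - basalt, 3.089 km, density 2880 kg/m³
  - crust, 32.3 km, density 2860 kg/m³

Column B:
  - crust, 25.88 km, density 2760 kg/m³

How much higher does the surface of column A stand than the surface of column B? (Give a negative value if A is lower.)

0.297 km

For any compensation level in the mantle, the mantle terms cancel and isostasy reduces to e = (Σt_A − Σt_B) − (Σ(ρt)_A − Σ(ρt)_B) / ρ_m.
Σt_A = 35.389 km; Σt_B = 25.88 km; Σ(ρt)_A = 101274.32; Σ(ρt)_B = 71428.8 (in km·kg/m³).
e = (35.389 − 25.88) − (101274.32 − 71428.8) / 3240 = 0.297 km.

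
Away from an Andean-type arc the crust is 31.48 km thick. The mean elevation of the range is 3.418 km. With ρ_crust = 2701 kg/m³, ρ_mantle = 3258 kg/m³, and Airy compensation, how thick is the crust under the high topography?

Root depth r = h ρ_c / (ρ_m − ρ_c) = 3.418 km × 2701 / 557 = 16.57 km.
Total thickness = T + h + r = 31.48 km + 3.418 km + 16.57 km = 51.5 km.

51.5 km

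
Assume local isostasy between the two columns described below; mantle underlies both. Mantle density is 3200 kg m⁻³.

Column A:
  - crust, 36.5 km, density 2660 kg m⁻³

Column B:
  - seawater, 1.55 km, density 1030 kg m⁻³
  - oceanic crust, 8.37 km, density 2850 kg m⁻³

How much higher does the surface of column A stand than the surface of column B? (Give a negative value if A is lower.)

4.19 km

For any compensation level in the mantle, the mantle terms cancel and isostasy reduces to e = (Σt_A − Σt_B) − (Σ(ρt)_A − Σ(ρt)_B) / ρ_m.
Σt_A = 36.5 km; Σt_B = 9.92 km; Σ(ρt)_A = 97090; Σ(ρt)_B = 25451 (in km·kg m⁻³).
e = (36.5 − 9.92) − (97090 − 25451) / 3200 = 4.19 km.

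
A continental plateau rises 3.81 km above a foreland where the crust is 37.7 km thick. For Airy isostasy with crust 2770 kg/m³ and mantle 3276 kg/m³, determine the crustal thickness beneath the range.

62.4 km

Root depth r = h ρ_c / (ρ_m − ρ_c) = 3.81 km × 2770 / 506 = 20.86 km.
Total thickness = T + h + r = 37.7 km + 3.81 km + 20.86 km = 62.4 km.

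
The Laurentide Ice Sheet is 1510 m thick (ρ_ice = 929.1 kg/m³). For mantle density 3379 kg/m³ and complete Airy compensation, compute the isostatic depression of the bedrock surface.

By Archimedes' principle applied to the lithosphere: the ice load ρ_ice t is balanced by mantle displaced below, ρ_m s.
s = t ρ_ice / ρ_m = 1510 m × 929.1/3379 = 415 m.

415 m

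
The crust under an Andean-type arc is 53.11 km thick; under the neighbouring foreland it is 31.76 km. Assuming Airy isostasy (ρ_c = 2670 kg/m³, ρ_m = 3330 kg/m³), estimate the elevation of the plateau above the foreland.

Excess crust Δ = 53.11 km − 31.76 km = 21.35 km, split between elevation h and root r with h + r = Δ.
Airy balance ρ_c h = (ρ_m − ρ_c) r gives r = h ρ_c/(ρ_m − ρ_c), so h (1 + ρ_c/(ρ_m − ρ_c)) = Δ, i.e. h = Δ (ρ_m − ρ_c)/ρ_m.
h = 21.35 km × 660/3330 = 4.23 km.

4.23 km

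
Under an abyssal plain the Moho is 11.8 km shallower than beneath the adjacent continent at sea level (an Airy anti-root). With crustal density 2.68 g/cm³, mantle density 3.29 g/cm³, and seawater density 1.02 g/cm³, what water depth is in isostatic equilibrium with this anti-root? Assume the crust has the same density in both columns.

Replacing a thickness d of crust by seawater at the top must be balanced by replacing crust with mantle at the base: d (ρ_c − ρ_w) = a (ρ_m − ρ_c).
d = a (ρ_m − ρ_c)/(ρ_c − ρ_w) = 11.8 km × 0.61/1.66 = 4.34 km.

4.34 km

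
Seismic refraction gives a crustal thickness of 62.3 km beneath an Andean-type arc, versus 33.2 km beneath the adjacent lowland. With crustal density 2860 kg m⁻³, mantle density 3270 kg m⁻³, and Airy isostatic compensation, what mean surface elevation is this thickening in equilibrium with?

3.65 km

Excess crust Δ = 62.3 km − 33.2 km = 29.1 km, split between elevation h and root r with h + r = Δ.
Airy balance ρ_c h = (ρ_m − ρ_c) r gives r = h ρ_c/(ρ_m − ρ_c), so h (1 + ρ_c/(ρ_m − ρ_c)) = Δ, i.e. h = Δ (ρ_m − ρ_c)/ρ_m.
h = 29.1 km × 410/3270 = 3.65 km.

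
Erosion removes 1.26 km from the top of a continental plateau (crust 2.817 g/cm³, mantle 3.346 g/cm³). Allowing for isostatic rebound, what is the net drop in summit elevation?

Rebound u = e ρ_c/ρ_m = 1.26 km × 2.817/3.346 = 1.061 km.
Net surface drop = e − u = 1.26 km − 1.061 km = e (ρ_m − ρ_c)/ρ_m = 0.199 km.

0.199 km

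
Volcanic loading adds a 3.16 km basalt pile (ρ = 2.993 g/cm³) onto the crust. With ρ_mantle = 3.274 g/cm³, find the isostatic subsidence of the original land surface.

Subaerial loading: s = t ρ_load / ρ_m.
s = 3.16 km × 2.993/3.274 = 2.89 km.

2.89 km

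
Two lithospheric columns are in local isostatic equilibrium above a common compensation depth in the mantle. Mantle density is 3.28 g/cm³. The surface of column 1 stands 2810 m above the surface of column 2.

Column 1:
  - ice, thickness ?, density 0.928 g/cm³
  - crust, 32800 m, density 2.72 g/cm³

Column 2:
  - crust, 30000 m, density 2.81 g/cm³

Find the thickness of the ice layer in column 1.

Take the compensation level at the base of the deeper column (depth z_c below the surface of column 1) and equate Σ ρ_i t_i down to z_c; mantle fills any gap and the z_c terms cancel.
Column 1: x×0.928 + 32800×2.72 + (z_c − 32800 − x)×3.28
Column 2: 2810×0 + 30000×2.81 + (z_c − 2810 − 30000)×3.28
The z_c×3.28 term appears on both sides and cancels. Collect the known terms of each column as K = Σ(ρt)_known − 3.28 × (depth of known layers): K_1 = 89216 − 3.28×32800 = −18368; K_2 = 84300 − 3.28×(2810 + 30000) = −23316.8.
Balance: K_1 − x×(3.28 − 0.928) = K_2, so x = (K_1 − K_2)/(3.28 − 0.928) = 4948.8/2.352 = 2100 m.

2100 m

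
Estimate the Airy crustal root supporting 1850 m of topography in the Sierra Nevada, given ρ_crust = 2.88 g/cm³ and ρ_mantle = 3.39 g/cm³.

Balancing pressure at the compensation depth: the weight of the topography is balanced by the buoyancy of the root, ρ_c h = (ρ_m − ρ_c) r.
r = h · ρ_c / (ρ_m − ρ_c) = 1850 m × 2.88 / (3.39 − 2.88) = 10400 m.

10400 m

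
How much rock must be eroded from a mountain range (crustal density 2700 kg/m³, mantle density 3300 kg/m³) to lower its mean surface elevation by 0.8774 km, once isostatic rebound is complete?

4.83 km

Net drop Δ = e − u = e − e ρ_c/ρ_m = e (ρ_m − ρ_c)/ρ_m.
e = Δ ρ_m/(ρ_m − ρ_c) = 0.8774 km × 3300/600 = 4.83 km.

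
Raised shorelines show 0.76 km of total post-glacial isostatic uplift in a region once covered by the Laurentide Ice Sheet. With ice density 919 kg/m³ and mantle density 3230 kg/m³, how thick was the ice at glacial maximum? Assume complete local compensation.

2.67 km

u = t ρ_ice/ρ_m → t = u ρ_m/ρ_ice = 0.76 km × 3230/919 = 2.67 km.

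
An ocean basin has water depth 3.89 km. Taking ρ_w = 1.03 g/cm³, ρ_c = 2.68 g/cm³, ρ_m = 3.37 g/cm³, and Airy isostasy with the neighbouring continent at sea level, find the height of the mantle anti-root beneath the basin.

9.3 km

Isostatic balance requires: replacing crust with seawater at the top is compensated by replacing crust with mantle at the base: d (ρ_c − ρ_w) = a (ρ_m − ρ_c).
a = d (ρ_c − ρ_w)/(ρ_m − ρ_c) = 3.89 km × 1.65/0.69 = 9.3 km.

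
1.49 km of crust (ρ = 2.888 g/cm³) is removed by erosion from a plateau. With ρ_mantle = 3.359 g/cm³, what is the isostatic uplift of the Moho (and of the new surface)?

Unloading: uplift u = e ρ_c/ρ_m = 1.49 km × 2.888/3.359 = 1.28 km.

1.28 km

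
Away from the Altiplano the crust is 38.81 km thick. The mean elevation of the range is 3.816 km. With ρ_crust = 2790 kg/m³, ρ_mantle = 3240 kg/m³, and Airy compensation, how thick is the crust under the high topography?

Root depth r = h ρ_c / (ρ_m − ρ_c) = 3.816 km × 2790 / 450 = 23.66 km.
Total thickness = T + h + r = 38.81 km + 3.816 km + 23.66 km = 66.3 km.

66.3 km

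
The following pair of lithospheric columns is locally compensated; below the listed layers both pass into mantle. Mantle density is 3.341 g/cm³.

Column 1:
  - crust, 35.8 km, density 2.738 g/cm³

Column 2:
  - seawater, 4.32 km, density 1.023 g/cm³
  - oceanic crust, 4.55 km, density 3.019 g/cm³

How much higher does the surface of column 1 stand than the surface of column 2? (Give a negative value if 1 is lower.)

For any compensation level in the mantle, the mantle terms cancel and isostasy reduces to e = (Σt_1 − Σt_2) − (Σ(ρt)_1 − Σ(ρt)_2) / ρ_m.
Σt_1 = 35.8 km; Σt_2 = 8.87 km; Σ(ρt)_1 = 98.0204; Σ(ρt)_2 = 18.15581 (in km·g/cm³).
e = (35.8 − 8.87) − (98.0204 − 18.15581) / 3.341 = 3.03 km.

3.03 km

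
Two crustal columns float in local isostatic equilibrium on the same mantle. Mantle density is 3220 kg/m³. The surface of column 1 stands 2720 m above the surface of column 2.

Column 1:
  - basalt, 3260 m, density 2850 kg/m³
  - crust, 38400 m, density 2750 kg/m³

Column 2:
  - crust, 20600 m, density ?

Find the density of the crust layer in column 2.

2710 kg/m³

Take the compensation level at the base of the deeper column (depth z_c below the surface of column 1) and equate Σ ρ_i t_i down to z_c; mantle fills any gap and the z_c terms cancel.
Column 1: 3260×2850 + 38400×2750 + (z_c − 41660)×3220
Column 2: 2720×0 + 20600×ρ + (z_c − 2720 − 20600)×3220
The z_c×3220 term appears on both sides and cancels. Collect the known terms of each column as K = Σ(ρt)_known − 3220 × (depth of known layers): K_1 = 114891000 − 3220×41660 = −19254200; K_2 = 0 − 3220×(2720 + 20600) = −75090400.
Balance: K_1 = K_2 + 20600×ρ, so ρ = (K_1 − K_2)/20600 = 55836200/20600 = 2710 kg/m³.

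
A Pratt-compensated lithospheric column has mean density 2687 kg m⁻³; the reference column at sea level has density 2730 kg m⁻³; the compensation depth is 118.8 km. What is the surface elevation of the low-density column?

ρ_ref D = ρ (D + h) → h = D (ρ_ref − ρ)/ρ.
h = 118.8 km × (2730 − 2687)/2687 = 1.9 km.

1.9 km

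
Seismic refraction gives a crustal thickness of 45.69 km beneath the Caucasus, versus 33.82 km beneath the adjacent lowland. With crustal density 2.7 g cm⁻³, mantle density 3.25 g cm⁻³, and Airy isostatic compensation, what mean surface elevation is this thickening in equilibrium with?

2.01 km

Excess crust Δ = 45.69 km − 33.82 km = 11.87 km, split between elevation h and root r with h + r = Δ.
Airy balance ρ_c h = (ρ_m − ρ_c) r gives r = h ρ_c/(ρ_m − ρ_c), so h (1 + ρ_c/(ρ_m − ρ_c)) = Δ, i.e. h = Δ (ρ_m − ρ_c)/ρ_m.
h = 11.87 km × 0.55/3.25 = 2.01 km.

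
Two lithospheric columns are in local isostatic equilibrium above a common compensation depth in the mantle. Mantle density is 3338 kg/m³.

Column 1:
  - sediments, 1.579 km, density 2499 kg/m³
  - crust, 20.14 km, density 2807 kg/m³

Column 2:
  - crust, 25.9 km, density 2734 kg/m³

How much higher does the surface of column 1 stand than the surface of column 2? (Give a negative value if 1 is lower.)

−1.09 km

For any compensation level in the mantle, the mantle terms cancel and isostasy reduces to e = (Σt_1 − Σt_2) − (Σ(ρt)_1 − Σ(ρt)_2) / ρ_m.
Σt_1 = 21.719 km; Σt_2 = 25.9 km; Σ(ρt)_1 = 60478.901; Σ(ρt)_2 = 70810.6 (in km·kg/m³).
e = (21.719 − 25.9) − (60478.901 − 70810.6) / 3338 = −1.09 km.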